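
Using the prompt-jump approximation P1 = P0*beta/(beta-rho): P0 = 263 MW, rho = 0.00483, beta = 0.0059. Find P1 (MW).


P1/P0 = beta / (beta - rho)
P1/P0 = 0.0059 / (0.0059 - 0.00483) = 5.514019
P1 = 263 * 5.514019 = 1450.2 MW

1450.2


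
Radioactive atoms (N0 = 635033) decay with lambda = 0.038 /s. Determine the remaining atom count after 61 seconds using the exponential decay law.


N = N0 * exp(-lambda * t)
N = 635033 * exp(-0.038 * 61)
N = 62532

62532


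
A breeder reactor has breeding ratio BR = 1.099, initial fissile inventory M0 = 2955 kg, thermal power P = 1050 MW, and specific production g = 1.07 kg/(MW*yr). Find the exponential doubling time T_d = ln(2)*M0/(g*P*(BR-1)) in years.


Breeding gain G = BR - 1 = 1.099 - 1 = 0.099
Fissile production rate = g * P * G = 1.07 * 1050 * 0.099 = 111.2265 kg/yr
T_d = ln(2) * M0 / (g * P * G)
T_d = ln(2) * 2955 / 111.2265 = 18.415 yr

18.415


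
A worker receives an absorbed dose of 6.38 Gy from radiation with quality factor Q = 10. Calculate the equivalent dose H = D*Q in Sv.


H = D * Q
H = 6.38 * 10
H = 63.800 Sv

63.800


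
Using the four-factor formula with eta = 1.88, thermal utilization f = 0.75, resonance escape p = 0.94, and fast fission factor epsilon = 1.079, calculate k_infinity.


k_inf = eta * f * p * epsilon
k_inf = 1.88 * 0.75 * 0.94 * 1.079
k_inf = 1.4301

1.4301


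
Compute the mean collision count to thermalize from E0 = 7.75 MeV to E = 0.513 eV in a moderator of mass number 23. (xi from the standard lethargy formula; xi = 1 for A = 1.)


xi = 1 + (A-1)^2/(2A)*ln((A-1)/(A+1)) = 0.08448899 (for A = 23)
n = ln(E0/E) / xi
n = ln(7.75e6 / 0.513) / 0.08448899
n = ln(1.510721e+07) / 0.08448899 = 195.65

195.65


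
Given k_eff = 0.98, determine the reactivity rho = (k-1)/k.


rho = (k_eff - 1) / k_eff
rho = (0.98 - 1) / 0.98
rho = -0.020408

-0.020408


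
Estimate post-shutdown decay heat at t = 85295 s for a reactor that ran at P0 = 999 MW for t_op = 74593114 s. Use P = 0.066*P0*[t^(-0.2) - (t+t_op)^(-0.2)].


P/P0 = 0.066 * [t^(-0.2) - (t + t_op)^(-0.2)]
P/P0 = 0.066 * [85295^(-0.2) - (85295 + 74593114)^(-0.2)]
P/P0 = 0.066 * [0.1032322 - 0.02662938] = 0.005055786
P = 999 * 0.005055786 = 5.0507 MW

5.0507


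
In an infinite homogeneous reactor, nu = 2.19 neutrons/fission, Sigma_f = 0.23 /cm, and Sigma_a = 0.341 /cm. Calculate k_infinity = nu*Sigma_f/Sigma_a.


k_inf = nu * Sigma_f / Sigma_a
k_inf = 2.19 * 0.23 / 0.341
k_inf = 1.4771

1.4771


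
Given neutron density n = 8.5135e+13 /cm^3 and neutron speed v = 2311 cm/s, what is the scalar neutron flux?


phi = n * v
phi = 8.5135e+13 * 2311
phi = 1.9675e+17 /cm^2/s

1.9675e+17


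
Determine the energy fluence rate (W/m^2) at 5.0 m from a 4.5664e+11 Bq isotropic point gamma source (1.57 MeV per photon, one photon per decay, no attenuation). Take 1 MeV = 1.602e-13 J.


psi = A * E * 1.602e-13 / (4*pi*r^2)
psi = 4.5664e+11 * 1.57 * 1.602e-13 / (4*pi*5.0^2)
psi = 3.6558e-04 W/m^2

3.6558e-04


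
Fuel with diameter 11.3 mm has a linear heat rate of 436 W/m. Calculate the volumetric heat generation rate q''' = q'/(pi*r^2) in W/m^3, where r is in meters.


r = D / 2 / 1000 = 11.3 / 2 / 1000 = 0.00565 m
q''' = q' / (pi * r^2)
q''' = 436 / (pi * 0.00565^2)
q''' = 4.3475e+06 W/m^3

4.3475e+06


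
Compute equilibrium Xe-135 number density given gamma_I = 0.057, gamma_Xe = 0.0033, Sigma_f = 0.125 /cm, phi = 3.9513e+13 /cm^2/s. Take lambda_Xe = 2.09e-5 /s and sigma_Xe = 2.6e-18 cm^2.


Xe_eq = (gamma_I + gamma_Xe) * Sigma_f * phi / (lambda_Xe + sigma_Xe * phi)
Numerator = (0.057 + 0.0033) * 0.125 * 3.9513e+13 = 2.978292e+11
Denominator = 2.09e-5 + 2.6e-18 * 3.9513e+13 = 1.236338e-04
Xe_eq = 2.978292e+11 / 1.236338e-04 = 2.4090e+15 /cm^3

2.4090e+15


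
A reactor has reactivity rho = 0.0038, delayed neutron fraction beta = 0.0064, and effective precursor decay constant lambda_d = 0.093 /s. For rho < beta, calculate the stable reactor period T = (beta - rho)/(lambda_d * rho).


T = (beta - rho) / (lambda_d * rho)
T = (0.0064 - 0.0038) / (0.093 * 0.0038)
T = 7.3571 s

7.3571


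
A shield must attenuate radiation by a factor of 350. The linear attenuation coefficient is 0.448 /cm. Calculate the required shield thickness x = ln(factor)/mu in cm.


x = ln(factor) / mu
x = ln(350) / 0.448
x = 13.076 cm

13.076


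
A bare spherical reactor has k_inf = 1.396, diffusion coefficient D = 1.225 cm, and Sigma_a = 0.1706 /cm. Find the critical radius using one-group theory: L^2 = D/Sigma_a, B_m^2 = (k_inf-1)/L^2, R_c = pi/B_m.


L^2 = D / Sigma_a = 1.225 / 0.1706 = 7.180539 cm^2
B_m^2 = (k_inf - 1) / L^2 = (1.396 - 1) / 7.180539 = 0.05514906 /cm^2
For a bare sphere: B_g = pi/R, so R_c = pi / sqrt(B_m^2)
R_c = pi / sqrt(0.05514906) = 13.378 cm

13.378


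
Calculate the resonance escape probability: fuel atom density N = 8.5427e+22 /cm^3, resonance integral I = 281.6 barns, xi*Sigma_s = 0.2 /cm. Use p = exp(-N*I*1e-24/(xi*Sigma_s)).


p = exp(-N * I * 1e-24 / (xi*Sigma_s))
p = exp(-8.5427e+22 * 281.6 * 1e-24 / 0.2)
p = 5.7880e-53

5.7880e-53


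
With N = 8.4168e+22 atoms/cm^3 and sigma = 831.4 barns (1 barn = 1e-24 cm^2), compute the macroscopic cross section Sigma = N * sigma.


Sigma = N * sigma_barns * 1e-24
Sigma = 8.4168e+22 * 831.4 * 1e-24
Sigma = 69.977 /cm

69.977


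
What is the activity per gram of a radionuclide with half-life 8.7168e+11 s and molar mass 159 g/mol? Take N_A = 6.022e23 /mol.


lambda = ln(2) / t_half = ln(2) / 8.7168e+11 = 7.951854e-13 /s
SA = lambda * N_A / M
SA = 7.951854e-13 * 6.022e23 / 159
SA = 3.0117e+09 Bq/g

3.0117e+09


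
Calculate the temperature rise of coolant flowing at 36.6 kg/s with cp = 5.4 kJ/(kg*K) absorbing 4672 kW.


dT = Q / (m_dot * cp)
dT = 4672 / (36.6 * 5.4)
dT = 23.639 C

23.639


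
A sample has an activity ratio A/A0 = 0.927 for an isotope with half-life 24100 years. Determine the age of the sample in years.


lambda = ln(2) / t_half = ln(2) / 24100 = 2.876129e-05 /yr
t = -ln(A/A0) / lambda
t = -ln(0.927) / 2.876129e-05
t = 2635.5 yr

2635.5


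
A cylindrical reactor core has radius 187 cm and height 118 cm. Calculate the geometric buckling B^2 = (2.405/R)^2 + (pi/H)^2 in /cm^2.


B^2 = (2.405/R)^2 + (pi/H)^2
B^2 = (2.405/187)^2 + (pi/118)^2
B^2 = 8.7422e-04 /cm^2

8.7422e-04


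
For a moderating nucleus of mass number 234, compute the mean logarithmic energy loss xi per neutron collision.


xi = 1 + (A-1)^2/(2A) * ln((A-1)/(A+1))
xi = 1 + (234-1)^2/(2*234) * ln((234-1)/(234 +1))
xi = 0.0085227

0.0085227


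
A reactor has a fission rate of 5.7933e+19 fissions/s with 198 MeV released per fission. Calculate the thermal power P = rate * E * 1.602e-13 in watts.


P = fission_rate * E_MeV * 1.602e-13
P = 5.7933e+19 * 198 * 1.602e-13
P = 1.8376e+09 W

1.8376e+09


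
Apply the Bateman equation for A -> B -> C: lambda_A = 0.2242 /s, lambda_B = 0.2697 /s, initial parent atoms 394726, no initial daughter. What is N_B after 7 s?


N_B(t) = lambda_A * N_A0 / (lambda_B - lambda_A) * [exp(-lambda_A*t) - exp(-lambda_B*t)]
exp(-0.2242*7) = 0.2081700; exp(-0.2697*7) = 0.1513894
N_B = 0.2242 * 394726 / (0.2697 - 0.2242) * (0.2081700 - 0.1513894)
N_B = 110438

110438


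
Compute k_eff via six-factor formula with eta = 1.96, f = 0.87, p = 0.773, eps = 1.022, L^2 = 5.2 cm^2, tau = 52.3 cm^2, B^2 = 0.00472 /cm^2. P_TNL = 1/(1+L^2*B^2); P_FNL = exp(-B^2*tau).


k_inf = eta*f*p*eps = 1.96*0.87*0.773*1.022 = 1.347118
P_TNL = 1/(1 + L^2*B^2) = 1/(1 + 5.2*0.00472) = 0.9760440
P_FNL = exp(-B^2*tau) = exp(-0.00472*52.3) = 0.7812532
k_eff = k_inf * P_TNL * P_FNL = 1.347118 * 0.9760440 * 0.7812532
k_eff = 1.0272

1.0272


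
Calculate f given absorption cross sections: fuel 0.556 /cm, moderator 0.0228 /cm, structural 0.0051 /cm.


f = Sigma_a_fuel / (Sigma_a_fuel + Sigma_a_mod + Sigma_a_other)
f = 0.556 / (0.556 + 0.0228 + 0.0051)
f = 0.95222

0.95222


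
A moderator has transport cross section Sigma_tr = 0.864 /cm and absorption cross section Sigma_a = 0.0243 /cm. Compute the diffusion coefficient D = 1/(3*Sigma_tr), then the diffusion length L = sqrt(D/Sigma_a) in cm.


D = 1 / (3 * Sigma_tr) = 1 / (3 * 0.864) = 0.3858025 cm
L = sqrt(D / Sigma_a)
L = sqrt(0.3858025 / 0.0243)
L = 3.9846 cm

3.9846


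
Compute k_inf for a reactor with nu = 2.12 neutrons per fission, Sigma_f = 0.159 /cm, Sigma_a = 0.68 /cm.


k_inf = nu * Sigma_f / Sigma_a
k_inf = 2.12 * 0.159 / 0.68
k_inf = 0.49571

0.49571


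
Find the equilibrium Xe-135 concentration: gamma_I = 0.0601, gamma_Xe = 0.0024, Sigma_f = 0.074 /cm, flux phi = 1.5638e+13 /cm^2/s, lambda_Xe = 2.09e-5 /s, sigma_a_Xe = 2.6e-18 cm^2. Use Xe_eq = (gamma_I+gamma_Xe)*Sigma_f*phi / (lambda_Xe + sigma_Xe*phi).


Xe_eq = (gamma_I + gamma_Xe) * Sigma_f * phi / (lambda_Xe + sigma_Xe * phi)
Numerator = (0.0601 + 0.0024) * 0.074 * 1.5638e+13 = 7.232575e+10
Denominator = 2.09e-5 + 2.6e-18 * 1.5638e+13 = 6.155880e-05
Xe_eq = 7.232575e+10 / 6.155880e-05 = 1.1749e+15 /cm^3

1.1749e+15


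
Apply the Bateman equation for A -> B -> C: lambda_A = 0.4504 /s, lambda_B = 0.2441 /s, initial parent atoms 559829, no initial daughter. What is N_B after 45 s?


N_B(t) = lambda_A * N_A0 / (lambda_B - lambda_A) * [exp(-lambda_A*t) - exp(-lambda_B*t)]
exp(-0.4504*45) = 1.576592e-09; exp(-0.2441*45) = 1.696259e-05
N_B = 0.4504 * 559829 / (0.2441 - 0.4504) * (1.576592e-09 - 1.696259e-05)
N_B = 20.730

20.730


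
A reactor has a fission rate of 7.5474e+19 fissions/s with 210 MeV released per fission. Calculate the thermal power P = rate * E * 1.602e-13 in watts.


P = fission_rate * E_MeV * 1.602e-13
P = 7.5474e+19 * 210 * 1.602e-13
P = 2.5391e+09 W

2.5391e+09


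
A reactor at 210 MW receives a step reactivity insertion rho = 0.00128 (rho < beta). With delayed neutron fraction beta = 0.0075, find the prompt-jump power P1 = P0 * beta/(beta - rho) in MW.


P1/P0 = beta / (beta - rho)
P1/P0 = 0.0075 / (0.0075 - 0.00128) = 1.205788
P1 = 210 * 1.205788 = 253.22 MW

253.22


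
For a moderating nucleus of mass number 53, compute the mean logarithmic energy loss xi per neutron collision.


xi = 1 + (A-1)^2/(2A) * ln((A-1)/(A+1))
xi = 1 + (53-1)^2/(2*53) * ln((53-1)/(53 +1))
xi = 0.037266

0.037266


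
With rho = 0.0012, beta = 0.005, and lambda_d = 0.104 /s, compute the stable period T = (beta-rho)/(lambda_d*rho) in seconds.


T = (beta - rho) / (lambda_d * rho)
T = (0.005 - 0.0012) / (0.104 * 0.0012)
T = 30.449 s

30.449


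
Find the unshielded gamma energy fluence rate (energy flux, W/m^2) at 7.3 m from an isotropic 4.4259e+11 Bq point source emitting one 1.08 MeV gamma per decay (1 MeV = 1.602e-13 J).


psi = A * E * 1.602e-13 / (4*pi*r^2)
psi = 4.4259e+11 * 1.08 * 1.602e-13 / (4*pi*7.3^2)
psi = 1.1435e-04 W/m^2

1.1435e-04


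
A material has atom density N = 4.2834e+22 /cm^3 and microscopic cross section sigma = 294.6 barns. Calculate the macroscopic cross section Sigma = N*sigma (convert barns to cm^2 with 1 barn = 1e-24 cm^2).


Sigma = N * sigma_barns * 1e-24
Sigma = 4.2834e+22 * 294.6 * 1e-24
Sigma = 12.619 /cm

12.619


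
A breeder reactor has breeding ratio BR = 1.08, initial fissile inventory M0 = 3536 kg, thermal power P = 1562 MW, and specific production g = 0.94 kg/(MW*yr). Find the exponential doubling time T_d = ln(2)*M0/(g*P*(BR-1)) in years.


Breeding gain G = BR - 1 = 1.08 - 1 = 0.08
Fissile production rate = g * P * G = 0.94 * 1562 * 0.08 = 117.4624 kg/yr
T_d = ln(2) * M0 / (g * P * G)
T_d = ln(2) * 3536 / 117.4624 = 20.866 yr

20.866


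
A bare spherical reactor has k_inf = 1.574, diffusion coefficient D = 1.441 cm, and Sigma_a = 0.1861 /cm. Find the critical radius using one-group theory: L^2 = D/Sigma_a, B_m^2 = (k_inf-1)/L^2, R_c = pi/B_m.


L^2 = D / Sigma_a = 1.441 / 0.1861 = 7.743149 cm^2
B_m^2 = (k_inf - 1) / L^2 = (1.574 - 1) / 7.743149 = 0.07413005 /cm^2
For a bare sphere: B_g = pi/R, so R_c = pi / sqrt(B_m^2)
R_c = pi / sqrt(0.07413005) = 11.539 cm

11.539


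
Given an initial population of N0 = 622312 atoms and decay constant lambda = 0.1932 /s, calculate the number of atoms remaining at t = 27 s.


N = N0 * exp(-lambda * t)
N = 622312 * exp(-0.1932 * 27)
N = 3377.2

3377.2


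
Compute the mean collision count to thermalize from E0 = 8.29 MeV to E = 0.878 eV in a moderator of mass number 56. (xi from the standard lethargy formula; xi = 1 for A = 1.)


xi = 1 + (A-1)^2/(2A)*ln((A-1)/(A+1)) = 0.03529286 (for A = 56)
n = ln(E0/E) / xi
n = ln(8.29e6 / 0.878) / 0.03529286
n = ln(9.441913e+06) / 0.03529286 = 455.07

455.07


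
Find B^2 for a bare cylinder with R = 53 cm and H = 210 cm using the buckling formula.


B^2 = (2.405/R)^2 + (pi/H)^2
B^2 = (2.405/53)^2 + (pi/210)^2
B^2 = 0.0022829 /cm^2

0.0022829


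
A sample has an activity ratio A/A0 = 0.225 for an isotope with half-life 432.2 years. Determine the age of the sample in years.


lambda = ln(2) / t_half = ln(2) / 432.2 = 0.001603765 /yr
t = -ln(A/A0) / lambda
t = -ln(0.225) / 0.001603765
t = 930.10 yr

930.10


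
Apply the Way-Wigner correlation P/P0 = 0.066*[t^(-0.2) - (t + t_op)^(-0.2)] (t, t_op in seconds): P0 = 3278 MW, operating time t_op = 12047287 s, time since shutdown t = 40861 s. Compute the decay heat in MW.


P/P0 = 0.066 * [t^(-0.2) - (t + t_op)^(-0.2)]
P/P0 = 0.066 * [40861^(-0.2) - (40861 + 12047287)^(-0.2)]
P/P0 = 0.066 * [0.1196019 - 0.03832905] = 0.005364008
P = 3278 * 0.005364008 = 17.583 MW

17.583


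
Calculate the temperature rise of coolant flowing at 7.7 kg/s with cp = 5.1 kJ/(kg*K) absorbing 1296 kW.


dT = Q / (m_dot * cp)
dT = 1296 / (7.7 * 5.1)
dT = 33.002 C

33.002


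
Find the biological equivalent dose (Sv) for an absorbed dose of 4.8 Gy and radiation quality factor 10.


H = D * Q
H = 4.8 * 10
H = 48.000 Sv

48.000


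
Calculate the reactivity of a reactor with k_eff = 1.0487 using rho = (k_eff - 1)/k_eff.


rho = (k_eff - 1) / k_eff
rho = (1.0487 - 1) / 1.0487
rho = 0.046438

0.046438


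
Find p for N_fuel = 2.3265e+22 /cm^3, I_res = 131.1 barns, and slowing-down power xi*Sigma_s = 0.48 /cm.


p = exp(-N * I * 1e-24 / (xi*Sigma_s))
p = exp(-2.3265e+22 * 131.1 * 1e-24 / 0.48)
p = 0.0017393

0.0017393


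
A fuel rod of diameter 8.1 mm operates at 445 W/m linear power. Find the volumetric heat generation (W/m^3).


r = D / 2 / 1000 = 8.1 / 2 / 1000 = 0.00405 m
q''' = q' / (pi * r^2)
q''' = 445 / (pi * 0.00405^2)
q''' = 8.6358e+06 W/m^3

8.6358e+06


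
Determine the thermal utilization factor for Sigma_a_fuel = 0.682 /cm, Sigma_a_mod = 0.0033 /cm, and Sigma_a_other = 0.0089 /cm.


f = Sigma_a_fuel / (Sigma_a_fuel + Sigma_a_mod + Sigma_a_other)
f = 0.682 / (0.682 + 0.0033 + 0.0089)
f = 0.98243

0.98243


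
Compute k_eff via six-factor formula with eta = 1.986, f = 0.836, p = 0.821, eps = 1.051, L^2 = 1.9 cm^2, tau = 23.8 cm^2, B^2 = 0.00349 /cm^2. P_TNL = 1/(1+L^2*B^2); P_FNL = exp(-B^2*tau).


k_inf = eta*f*p*eps = 1.986*0.836*0.821*1.051 = 1.432621
P_TNL = 1/(1 + L^2*B^2) = 1/(1 + 1.9*0.00349) = 0.9934127
P_FNL = exp(-B^2*tau) = exp(-0.00349*23.8) = 0.9202941
k_eff = k_inf * P_TNL * P_FNL = 1.432621 * 0.9934127 * 0.9202941
k_eff = 1.3097

1.3097


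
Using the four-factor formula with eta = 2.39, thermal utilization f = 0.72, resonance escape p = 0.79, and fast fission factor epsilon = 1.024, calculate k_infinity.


k_inf = eta * f * p * epsilon
k_inf = 2.39 * 0.72 * 0.79 * 1.024
k_inf = 1.3921

1.3921


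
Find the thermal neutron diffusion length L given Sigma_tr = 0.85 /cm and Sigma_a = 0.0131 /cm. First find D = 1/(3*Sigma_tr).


D = 1 / (3 * Sigma_tr) = 1 / (3 * 0.85) = 0.3921569 cm
L = sqrt(D / Sigma_a)
L = sqrt(0.3921569 / 0.0131)
L = 5.4713 cm

5.4713


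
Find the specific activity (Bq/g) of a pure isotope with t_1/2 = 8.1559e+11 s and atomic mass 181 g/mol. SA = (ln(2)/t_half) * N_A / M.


lambda = ln(2) / t_half = ln(2) / 8.1559e+11 = 8.498721e-13 /s
SA = lambda * N_A / M
SA = 8.498721e-13 * 6.022e23 / 181
SA = 2.8276e+09 Bq/g

2.8276e+09


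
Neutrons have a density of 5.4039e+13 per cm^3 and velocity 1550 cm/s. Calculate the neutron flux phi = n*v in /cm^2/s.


phi = n * v
phi = 5.4039e+13 * 1550
phi = 8.3760e+16 /cm^2/s

8.3760e+16


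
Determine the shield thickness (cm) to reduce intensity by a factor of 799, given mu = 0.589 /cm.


x = ln(factor) / mu
x = ln(799) / 0.589
x = 11.347 cm

11.347


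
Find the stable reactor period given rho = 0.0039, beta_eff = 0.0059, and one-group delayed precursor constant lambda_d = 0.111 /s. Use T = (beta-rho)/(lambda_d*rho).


T = (beta - rho) / (lambda_d * rho)
T = (0.0059 - 0.0039) / (0.111 * 0.0039)
T = 4.6200 s

4.6200


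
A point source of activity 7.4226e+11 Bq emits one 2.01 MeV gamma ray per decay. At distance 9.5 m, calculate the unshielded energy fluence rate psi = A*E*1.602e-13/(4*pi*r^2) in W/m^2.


psi = A * E * 1.602e-13 / (4*pi*r^2)
psi = 7.4226e+11 * 2.01 * 1.602e-13 / (4*pi*9.5^2)
psi = 2.1075e-04 W/m^2

2.1075e-04


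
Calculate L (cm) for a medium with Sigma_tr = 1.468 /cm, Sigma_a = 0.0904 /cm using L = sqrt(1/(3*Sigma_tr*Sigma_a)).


D = 1 / (3 * Sigma_tr) = 1 / (3 * 1.468) = 0.2270663 cm
L = sqrt(D / Sigma_a)
L = sqrt(0.2270663 / 0.0904)
L = 1.5849 cm

1.5849


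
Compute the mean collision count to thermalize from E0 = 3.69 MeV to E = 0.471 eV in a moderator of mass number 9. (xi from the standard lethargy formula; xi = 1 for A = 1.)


xi = 1 + (A-1)^2/(2A)*ln((A-1)/(A+1)) = 0.2066007 (for A = 9)
n = ln(E0/E) / xi
n = ln(3.69e6 / 0.471) / 0.2066007
n = ln(7.834395e+06) / 0.2066007 = 76.834

76.834


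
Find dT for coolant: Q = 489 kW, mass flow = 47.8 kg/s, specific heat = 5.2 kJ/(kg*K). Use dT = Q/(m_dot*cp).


dT = Q / (m_dot * cp)
dT = 489 / (47.8 * 5.2)
dT = 1.9673 C

1.9673


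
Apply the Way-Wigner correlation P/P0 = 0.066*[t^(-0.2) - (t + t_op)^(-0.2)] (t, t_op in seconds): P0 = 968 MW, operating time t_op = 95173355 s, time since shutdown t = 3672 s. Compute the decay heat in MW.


P/P0 = 0.066 * [t^(-0.2) - (t + t_op)^(-0.2)]
P/P0 = 0.066 * [3672^(-0.2) - (3672 + 95173355)^(-0.2)]
P/P0 = 0.066 * [0.1936509 - 0.02536843] = 0.01110664
P = 968 * 0.01110664 = 10.751 MW

10.751


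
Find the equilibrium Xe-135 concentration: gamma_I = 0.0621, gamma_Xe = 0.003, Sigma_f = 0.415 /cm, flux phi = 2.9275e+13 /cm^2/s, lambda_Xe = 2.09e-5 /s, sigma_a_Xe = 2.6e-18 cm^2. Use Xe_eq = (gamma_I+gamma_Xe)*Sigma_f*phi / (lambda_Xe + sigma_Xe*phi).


Xe_eq = (gamma_I + gamma_Xe) * Sigma_f * phi / (lambda_Xe + sigma_Xe * phi)
Numerator = (0.0621 + 0.003) * 0.415 * 2.9275e+13 = 7.909080e+11
Denominator = 2.09e-5 + 2.6e-18 * 2.9275e+13 = 9.701500e-05
Xe_eq = 7.909080e+11 / 9.701500e-05 = 8.1524e+15 /cm^3

8.1524e+15


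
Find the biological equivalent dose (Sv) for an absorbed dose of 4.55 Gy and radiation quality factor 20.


H = D * Q
H = 4.55 * 20
H = 91.000 Sv

91.000


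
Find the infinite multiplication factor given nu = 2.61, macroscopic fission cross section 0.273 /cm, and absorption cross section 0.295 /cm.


k_inf = nu * Sigma_f / Sigma_a
k_inf = 2.61 * 0.273 / 0.295
k_inf = 2.4154

2.4154


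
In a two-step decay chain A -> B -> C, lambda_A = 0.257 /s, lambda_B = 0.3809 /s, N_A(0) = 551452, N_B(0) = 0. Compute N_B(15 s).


N_B(t) = lambda_A * N_A0 / (lambda_B - lambda_A) * [exp(-lambda_A*t) - exp(-lambda_B*t)]
exp(-0.257*15) = 0.02117360; exp(-0.3809*15) = 0.003301098
N_B = 0.257 * 551452 / (0.3809 - 0.257) * (0.02117360 - 0.003301098)
N_B = 20443

20443


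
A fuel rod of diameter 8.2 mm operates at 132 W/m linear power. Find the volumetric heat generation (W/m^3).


r = D / 2 / 1000 = 8.2 / 2 / 1000 = 0.0041 m
q''' = q' / (pi * r^2)
q''' = 132 / (pi * 0.0041^2)
q''' = 2.4995e+06 W/m^3

2.4995e+06


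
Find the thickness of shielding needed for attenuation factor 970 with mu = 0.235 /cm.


x = ln(factor) / mu
x = ln(970) / 0.235
x = 29.265 cm

29.265


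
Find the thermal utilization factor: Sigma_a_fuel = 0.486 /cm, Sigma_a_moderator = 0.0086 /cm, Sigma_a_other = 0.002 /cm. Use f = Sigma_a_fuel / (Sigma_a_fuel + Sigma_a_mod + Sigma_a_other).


f = Sigma_a_fuel / (Sigma_a_fuel + Sigma_a_mod + Sigma_a_other)
f = 0.486 / (0.486 + 0.0086 + 0.002)
f = 0.97865

0.97865


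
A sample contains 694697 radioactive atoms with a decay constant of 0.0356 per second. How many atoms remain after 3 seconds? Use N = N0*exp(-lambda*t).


N = N0 * exp(-lambda * t)
N = 694697 * exp(-0.0356 * 3)
N = 624328

624328


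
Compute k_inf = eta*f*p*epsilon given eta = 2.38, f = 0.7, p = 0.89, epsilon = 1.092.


k_inf = eta * f * p * epsilon
k_inf = 2.38 * 0.7 * 0.89 * 1.092
k_inf = 1.6192

1.6192


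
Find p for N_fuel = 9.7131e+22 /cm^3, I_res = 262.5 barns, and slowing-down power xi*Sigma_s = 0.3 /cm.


p = exp(-N * I * 1e-24 / (xi*Sigma_s))
p = exp(-9.7131e+22 * 262.5 * 1e-24 / 0.3)
p = 1.2288e-37

1.2288e-37


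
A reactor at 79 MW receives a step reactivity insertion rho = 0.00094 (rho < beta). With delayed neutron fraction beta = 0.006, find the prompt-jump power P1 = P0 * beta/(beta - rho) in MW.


P1/P0 = beta / (beta - rho)
P1/P0 = 0.006 / (0.006 - 0.00094) = 1.185771
P1 = 79 * 1.185771 = 93.676 MW

93.676


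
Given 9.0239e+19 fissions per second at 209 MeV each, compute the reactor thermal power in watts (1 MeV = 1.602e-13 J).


P = fission_rate * E_MeV * 1.602e-13
P = 9.0239e+19 * 209 * 1.602e-13
P = 3.0214e+09 W

3.0214e+09


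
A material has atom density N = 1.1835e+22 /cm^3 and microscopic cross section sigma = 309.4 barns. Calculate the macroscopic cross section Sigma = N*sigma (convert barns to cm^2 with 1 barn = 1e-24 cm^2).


Sigma = N * sigma_barns * 1e-24
Sigma = 1.1835e+22 * 309.4 * 1e-24
Sigma = 3.6617 /cm

3.6617


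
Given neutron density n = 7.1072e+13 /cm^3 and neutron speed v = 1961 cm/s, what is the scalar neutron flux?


phi = n * v
phi = 7.1072e+13 * 1961
phi = 1.3937e+17 /cm^2/s

1.3937e+17


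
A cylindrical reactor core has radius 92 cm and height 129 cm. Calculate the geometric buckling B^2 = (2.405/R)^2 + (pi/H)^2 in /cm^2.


B^2 = (2.405/R)^2 + (pi/H)^2
B^2 = (2.405/92)^2 + (pi/129)^2
B^2 = 0.0012765 /cm^2

0.0012765


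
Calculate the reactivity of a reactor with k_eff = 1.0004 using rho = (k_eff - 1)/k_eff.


rho = (k_eff - 1) / k_eff
rho = (1.0004 - 1) / 1.0004
rho = 3.9984e-04

3.9984e-04


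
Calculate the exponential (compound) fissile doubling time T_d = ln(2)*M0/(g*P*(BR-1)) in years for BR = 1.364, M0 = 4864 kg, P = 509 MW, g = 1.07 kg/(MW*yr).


Breeding gain G = BR - 1 = 1.364 - 1 = 0.364
Fissile production rate = g * P * G = 1.07 * 509 * 0.364 = 198.24532 kg/yr
T_d = ln(2) * M0 / (g * P * G)
T_d = ln(2) * 4864 / 198.24532 = 17.007 yr

17.007


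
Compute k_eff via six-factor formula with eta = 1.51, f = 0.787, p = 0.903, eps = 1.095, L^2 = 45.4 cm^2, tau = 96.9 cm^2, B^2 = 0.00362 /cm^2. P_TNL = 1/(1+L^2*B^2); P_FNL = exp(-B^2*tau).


k_inf = eta*f*p*eps = 1.51*0.787*0.903*1.095 = 1.175042
P_TNL = 1/(1 + L^2*B^2) = 1/(1 + 45.4*0.00362) = 0.8588498
P_FNL = exp(-B^2*tau) = exp(-0.00362*96.9) = 0.7041401
k_eff = k_inf * P_TNL * P_FNL = 1.175042 * 0.8588498 * 0.7041401
k_eff = 0.71061

0.71061


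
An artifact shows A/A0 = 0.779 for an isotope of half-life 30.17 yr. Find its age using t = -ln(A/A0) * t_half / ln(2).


lambda = ln(2) / t_half = ln(2) / 30.17 = 0.02297472 /yr
t = -ln(A/A0) / lambda
t = -ln(0.779) / 0.02297472
t = 10.870 yr

10.870


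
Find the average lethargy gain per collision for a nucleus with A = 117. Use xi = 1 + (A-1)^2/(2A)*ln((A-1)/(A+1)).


xi = 1 + (A-1)^2/(2A) * ln((A-1)/(A+1))
xi = 1 + (117-1)^2/(2*117) * ln((117-1)/(117 +1))
xi = 0.016997

0.016997


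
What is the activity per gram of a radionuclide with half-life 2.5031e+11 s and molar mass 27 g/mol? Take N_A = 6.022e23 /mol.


lambda = ln(2) / t_half = ln(2) / 2.5031e+11 = 2.769155e-12 /s
SA = lambda * N_A / M
SA = 2.769155e-12 * 6.022e23 / 27
SA = 6.1762e+10 Bq/g

6.1762e+10


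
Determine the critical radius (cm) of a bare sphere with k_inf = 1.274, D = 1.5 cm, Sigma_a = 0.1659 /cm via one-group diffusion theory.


L^2 = D / Sigma_a = 1.5 / 0.1659 = 9.041591 cm^2
B_m^2 = (k_inf - 1) / L^2 = (1.274 - 1) / 9.041591 = 0.03030440 /cm^2
For a bare sphere: B_g = pi/R, so R_c = pi / sqrt(B_m^2)
R_c = pi / sqrt(0.03030440) = 18.047 cm

18.047


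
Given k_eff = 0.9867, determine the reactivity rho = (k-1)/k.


rho = (k_eff - 1) / k_eff
rho = (0.9867 - 1) / 0.9867
rho = -0.013479

-0.013479


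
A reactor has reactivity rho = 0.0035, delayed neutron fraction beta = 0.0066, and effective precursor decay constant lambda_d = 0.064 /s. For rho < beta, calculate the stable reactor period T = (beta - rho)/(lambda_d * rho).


T = (beta - rho) / (lambda_d * rho)
T = (0.0066 - 0.0035) / (0.064 * 0.0035)
T = 13.839 s

13.839


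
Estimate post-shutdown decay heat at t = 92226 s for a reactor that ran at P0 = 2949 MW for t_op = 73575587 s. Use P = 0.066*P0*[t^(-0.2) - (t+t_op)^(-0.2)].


P/P0 = 0.066 * [t^(-0.2) - (t + t_op)^(-0.2)]
P/P0 = 0.066 * [92226^(-0.2) - (92226 + 73575587)^(-0.2)]
P/P0 = 0.066 * [0.1016317 - 0.02670204] = 0.004945358
P = 2949 * 0.004945358 = 14.584 MW

14.584


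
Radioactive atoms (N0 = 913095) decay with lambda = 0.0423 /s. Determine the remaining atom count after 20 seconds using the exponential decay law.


N = N0 * exp(-lambda * t)
N = 913095 * exp(-0.0423 * 20)
N = 391835

391835


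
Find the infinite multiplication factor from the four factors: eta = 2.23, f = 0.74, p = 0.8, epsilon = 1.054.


k_inf = eta * f * p * epsilon
k_inf = 2.23 * 0.74 * 0.8 * 1.054
k_inf = 1.3914

1.3914


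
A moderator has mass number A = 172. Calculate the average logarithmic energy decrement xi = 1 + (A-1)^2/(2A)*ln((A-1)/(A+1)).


xi = 1 + (A-1)^2/(2A) * ln((A-1)/(A+1))
xi = 1 + (172-1)^2/(2*172) * ln((172-1)/(172 +1))
xi = 0.011583

0.011583


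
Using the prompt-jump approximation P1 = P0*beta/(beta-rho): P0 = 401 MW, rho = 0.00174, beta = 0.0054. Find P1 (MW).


P1/P0 = beta / (beta - rho)
P1/P0 = 0.0054 / (0.0054 - 0.00174) = 1.475410
P1 = 401 * 1.475410 = 591.64 MW

591.64


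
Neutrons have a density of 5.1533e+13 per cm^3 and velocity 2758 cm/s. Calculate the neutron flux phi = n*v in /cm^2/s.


phi = n * v
phi = 5.1533e+13 * 2758
phi = 1.4213e+17 /cm^2/s

1.4213e+17


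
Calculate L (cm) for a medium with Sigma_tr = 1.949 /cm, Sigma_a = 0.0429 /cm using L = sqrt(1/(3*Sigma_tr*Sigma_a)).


D = 1 / (3 * Sigma_tr) = 1 / (3 * 1.949) = 0.1710279 cm
L = sqrt(D / Sigma_a)
L = sqrt(0.1710279 / 0.0429)
L = 1.9967 cm

1.9967


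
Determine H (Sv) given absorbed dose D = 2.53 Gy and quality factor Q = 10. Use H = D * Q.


H = D * Q
H = 2.53 * 10
H = 25.300 Sv

25.300


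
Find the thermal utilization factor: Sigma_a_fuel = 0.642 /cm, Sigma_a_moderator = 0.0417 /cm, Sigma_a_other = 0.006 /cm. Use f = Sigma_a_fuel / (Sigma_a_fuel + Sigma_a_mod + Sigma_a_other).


f = Sigma_a_fuel / (Sigma_a_fuel + Sigma_a_mod + Sigma_a_other)
f = 0.642 / (0.642 + 0.0417 + 0.006)
f = 0.93084

0.93084


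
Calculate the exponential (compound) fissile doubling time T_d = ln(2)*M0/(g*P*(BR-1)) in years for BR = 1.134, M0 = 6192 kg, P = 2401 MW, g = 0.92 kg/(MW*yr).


Breeding gain G = BR - 1 = 1.134 - 1 = 0.134
Fissile production rate = g * P * G = 0.92 * 2401 * 0.134 = 295.99528 kg/yr
T_d = ln(2) * M0 / (g * P * G)
T_d = ln(2) * 6192 / 295.99528 = 14.500 yr

14.500


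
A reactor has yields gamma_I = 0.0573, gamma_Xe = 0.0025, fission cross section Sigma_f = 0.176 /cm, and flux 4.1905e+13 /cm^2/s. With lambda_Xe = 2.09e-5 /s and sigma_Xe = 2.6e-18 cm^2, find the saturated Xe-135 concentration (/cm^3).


Xe_eq = (gamma_I + gamma_Xe) * Sigma_f * phi / (lambda_Xe + sigma_Xe * phi)
Numerator = (0.0573 + 0.0025) * 0.176 * 4.1905e+13 = 4.410417e+11
Denominator = 2.09e-5 + 2.6e-18 * 4.1905e+13 = 1.298530e-04
Xe_eq = 4.410417e+11 / 1.298530e-04 = 3.3965e+15 /cm^3

3.3965e+15


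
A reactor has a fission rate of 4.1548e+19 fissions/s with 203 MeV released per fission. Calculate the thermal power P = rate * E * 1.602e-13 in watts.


P = fission_rate * E_MeV * 1.602e-13
P = 4.1548e+19 * 203 * 1.602e-13
P = 1.3512e+09 W

1.3512e+09


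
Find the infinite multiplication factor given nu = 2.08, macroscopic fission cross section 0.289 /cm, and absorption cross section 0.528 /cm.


k_inf = nu * Sigma_f / Sigma_a
k_inf = 2.08 * 0.289 / 0.528
k_inf = 1.1385

1.1385


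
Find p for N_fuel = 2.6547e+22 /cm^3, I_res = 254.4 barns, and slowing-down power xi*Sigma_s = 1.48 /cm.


p = exp(-N * I * 1e-24 / (xi*Sigma_s))
p = exp(-2.6547e+22 * 254.4 * 1e-24 / 1.48)
p = 0.010428

0.010428


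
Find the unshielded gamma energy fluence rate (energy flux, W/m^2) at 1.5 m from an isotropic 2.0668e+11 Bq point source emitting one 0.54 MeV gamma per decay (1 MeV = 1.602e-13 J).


psi = A * E * 1.602e-13 / (4*pi*r^2)
psi = 2.0668e+11 * 0.54 * 1.602e-13 / (4*pi*1.5^2)
psi = 6.3236e-04 W/m^2

6.3236e-04


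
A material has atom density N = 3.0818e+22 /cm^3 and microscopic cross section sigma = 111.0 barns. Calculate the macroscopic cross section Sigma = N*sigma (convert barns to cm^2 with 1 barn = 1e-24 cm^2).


Sigma = N * sigma_barns * 1e-24
Sigma = 3.0818e+22 * 111.0 * 1e-24
Sigma = 3.4208 /cm

3.4208


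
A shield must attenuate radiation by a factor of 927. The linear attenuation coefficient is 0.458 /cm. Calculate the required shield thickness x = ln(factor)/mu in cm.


x = ln(factor) / mu
x = ln(927) / 0.458
x = 14.917 cm

14.917


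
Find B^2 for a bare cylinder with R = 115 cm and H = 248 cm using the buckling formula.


B^2 = (2.405/R)^2 + (pi/H)^2
B^2 = (2.405/115)^2 + (pi/248)^2
B^2 = 5.9783e-04 /cm^2

5.9783e-04


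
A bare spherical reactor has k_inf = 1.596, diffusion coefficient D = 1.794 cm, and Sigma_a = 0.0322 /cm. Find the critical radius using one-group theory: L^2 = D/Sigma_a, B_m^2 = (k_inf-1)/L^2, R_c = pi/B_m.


L^2 = D / Sigma_a = 1.794 / 0.0322 = 55.71429 cm^2
B_m^2 = (k_inf - 1) / L^2 = (1.596 - 1) / 55.71429 = 0.01069744 /cm^2
For a bare sphere: B_g = pi/R, so R_c = pi / sqrt(B_m^2)
R_c = pi / sqrt(0.01069744) = 30.375 cm

30.375


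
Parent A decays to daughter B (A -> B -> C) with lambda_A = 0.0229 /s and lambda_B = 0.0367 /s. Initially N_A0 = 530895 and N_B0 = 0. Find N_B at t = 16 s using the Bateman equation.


N_B(t) = lambda_A * N_A0 / (lambda_B - lambda_A) * [exp(-lambda_A*t) - exp(-lambda_B*t)]
exp(-0.0229*16) = 0.6932255; exp(-0.0367*16) = 0.5558816
N_B = 0.0229 * 530895 / (0.0367 - 0.0229) * (0.6932255 - 0.5558816)
N_B = 120997

120997


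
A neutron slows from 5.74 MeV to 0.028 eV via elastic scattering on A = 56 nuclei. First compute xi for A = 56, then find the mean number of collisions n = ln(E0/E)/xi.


xi = 1 + (A-1)^2/(2A)*ln((A-1)/(A+1)) = 0.03529286 (for A = 56)
n = ln(E0/E) / xi
n = ln(5.74e6 / 0.028) / 0.03529286
n = ln(2.050000e+08) / 0.03529286 = 542.28

542.28


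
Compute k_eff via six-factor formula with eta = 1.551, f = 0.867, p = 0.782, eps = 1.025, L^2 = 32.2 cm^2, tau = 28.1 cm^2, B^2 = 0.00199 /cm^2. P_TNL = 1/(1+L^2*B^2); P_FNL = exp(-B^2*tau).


k_inf = eta*f*p*eps = 1.551*0.867*0.782*1.025 = 1.077858
P_TNL = 1/(1 + L^2*B^2) = 1/(1 + 32.2*0.00199) = 0.9397807
P_FNL = exp(-B^2*tau) = exp(-0.00199*28.1) = 0.9456157
k_eff = k_inf * P_TNL * P_FNL = 1.077858 * 0.9397807 * 0.9456157
k_eff = 0.95786

0.95786


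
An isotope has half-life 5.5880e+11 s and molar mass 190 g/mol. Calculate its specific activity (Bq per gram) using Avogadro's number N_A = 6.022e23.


lambda = ln(2) / t_half = ln(2) / 5.5880e+11 = 1.240421e-12 /s
SA = lambda * N_A / M
SA = 1.240421e-12 * 6.022e23 / 190
SA = 3.9315e+09 Bq/g

3.9315e+09


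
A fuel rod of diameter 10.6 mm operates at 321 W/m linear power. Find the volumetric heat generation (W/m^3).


r = D / 2 / 1000 = 10.6 / 2 / 1000 = 0.0053 m
q''' = q' / (pi * r^2)
q''' = 321 / (pi * 0.0053^2)
q''' = 3.6375e+06 W/m^3

3.6375e+06


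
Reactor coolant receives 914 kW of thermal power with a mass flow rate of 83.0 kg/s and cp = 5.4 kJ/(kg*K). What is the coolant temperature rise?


dT = Q / (m_dot * cp)
dT = 914 / (83.0 * 5.4)
dT = 2.0393 C

2.0393


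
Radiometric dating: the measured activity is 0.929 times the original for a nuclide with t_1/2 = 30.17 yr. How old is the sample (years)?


lambda = ln(2) / t_half = ln(2) / 30.17 = 0.02297472 /yr
t = -ln(A/A0) / lambda
t = -ln(0.929) / 0.02297472
t = 3.2055 yr

3.2055


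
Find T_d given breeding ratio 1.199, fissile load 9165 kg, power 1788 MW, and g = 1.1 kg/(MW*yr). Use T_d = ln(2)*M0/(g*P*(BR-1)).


Breeding gain G = BR - 1 = 1.199 - 1 = 0.199
Fissile production rate = g * P * G = 1.1 * 1788 * 0.199 = 391.3932 kg/yr
T_d = ln(2) * M0 / (g * P * G)
T_d = ln(2) * 9165 / 391.3932 = 16.231 yr

16.231


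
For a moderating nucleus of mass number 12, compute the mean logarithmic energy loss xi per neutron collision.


xi = 1 + (A-1)^2/(2A) * ln((A-1)/(A+1))
xi = 1 + (12-1)^2/(2*12) * ln((12-1)/(12 +1))
xi = 0.15777

0.15777


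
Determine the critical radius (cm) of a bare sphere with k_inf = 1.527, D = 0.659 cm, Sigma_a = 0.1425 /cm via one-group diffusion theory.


L^2 = D / Sigma_a = 0.659 / 0.1425 = 4.624561 cm^2
B_m^2 = (k_inf - 1) / L^2 = (1.527 - 1) / 4.624561 = 0.1139568 /cm^2
For a bare sphere: B_g = pi/R, so R_c = pi / sqrt(B_m^2)
R_c = pi / sqrt(0.1139568) = 9.3064 cm

9.3064


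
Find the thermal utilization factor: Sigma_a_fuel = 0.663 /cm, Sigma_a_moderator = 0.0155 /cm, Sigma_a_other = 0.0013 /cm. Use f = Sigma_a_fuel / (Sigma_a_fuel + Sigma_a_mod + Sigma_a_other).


f = Sigma_a_fuel / (Sigma_a_fuel + Sigma_a_mod + Sigma_a_other)
f = 0.663 / (0.663 + 0.0155 + 0.0013)
f = 0.97529

0.97529


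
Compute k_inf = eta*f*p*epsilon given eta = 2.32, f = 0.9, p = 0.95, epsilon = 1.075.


k_inf = eta * f * p * epsilon
k_inf = 2.32 * 0.9 * 0.95 * 1.075
k_inf = 2.1324

2.1324


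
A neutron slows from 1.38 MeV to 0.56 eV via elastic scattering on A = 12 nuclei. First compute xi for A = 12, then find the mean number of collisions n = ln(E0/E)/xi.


xi = 1 + (A-1)^2/(2A)*ln((A-1)/(A+1)) = 0.1577690 (for A = 12)
n = ln(E0/E) / xi
n = ln(1.38e6 / 0.56) / 0.1577690
n = ln(2.464286e+06) / 0.1577690 = 93.285

93.285


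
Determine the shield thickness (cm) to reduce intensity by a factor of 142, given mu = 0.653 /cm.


x = ln(factor) / mu
x = ln(142) / 0.653
x = 7.5893 cm

7.5893


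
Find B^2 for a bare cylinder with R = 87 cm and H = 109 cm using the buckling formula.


B^2 = (2.405/R)^2 + (pi/H)^2
B^2 = (2.405/87)^2 + (pi/109)^2
B^2 = 0.0015949 /cm^2

0.0015949


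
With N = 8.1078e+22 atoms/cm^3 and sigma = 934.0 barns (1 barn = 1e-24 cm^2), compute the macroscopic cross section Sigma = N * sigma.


Sigma = N * sigma_barns * 1e-24
Sigma = 8.1078e+22 * 934.0 * 1e-24
Sigma = 75.727 /cm

75.727


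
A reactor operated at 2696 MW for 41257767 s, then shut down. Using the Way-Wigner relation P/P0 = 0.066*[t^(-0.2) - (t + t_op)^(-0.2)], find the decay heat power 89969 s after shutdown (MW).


P/P0 = 0.066 * [t^(-0.2) - (t + t_op)^(-0.2)]
P/P0 = 0.066 * [89969^(-0.2) - (89969 + 41257767)^(-0.2)]
P/P0 = 0.066 * [0.1021366 - 0.02997158] = 0.004762891
P = 2696 * 0.004762891 = 12.841 MW

12.841


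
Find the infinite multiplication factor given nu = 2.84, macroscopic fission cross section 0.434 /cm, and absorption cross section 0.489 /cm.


k_inf = nu * Sigma_f / Sigma_a
k_inf = 2.84 * 0.434 / 0.489
k_inf = 2.5206

2.5206


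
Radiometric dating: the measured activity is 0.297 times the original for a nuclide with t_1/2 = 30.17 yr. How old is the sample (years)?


lambda = ln(2) / t_half = ln(2) / 30.17 = 0.02297472 /yr
t = -ln(A/A0) / lambda
t = -ln(0.297) / 0.02297472
t = 52.842 yr

52.842


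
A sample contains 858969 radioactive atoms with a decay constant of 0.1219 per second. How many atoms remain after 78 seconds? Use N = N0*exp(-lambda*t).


N = N0 * exp(-lambda * t)
N = 858969 * exp(-0.1219 * 78)
N = 63.770

63.770


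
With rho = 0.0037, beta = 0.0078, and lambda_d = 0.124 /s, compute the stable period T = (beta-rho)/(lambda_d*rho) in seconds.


T = (beta - rho) / (lambda_d * rho)
T = (0.0078 - 0.0037) / (0.124 * 0.0037)
T = 8.9364 s

8.9364


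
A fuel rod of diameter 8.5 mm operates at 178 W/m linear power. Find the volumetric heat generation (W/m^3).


r = D / 2 / 1000 = 8.5 / 2 / 1000 = 0.00425 m
q''' = q' / (pi * r^2)
q''' = 178 / (pi * 0.00425^2)
q''' = 3.1368e+06 W/m^3

3.1368e+06


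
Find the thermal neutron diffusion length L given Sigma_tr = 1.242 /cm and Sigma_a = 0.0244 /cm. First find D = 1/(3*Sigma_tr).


D = 1 / (3 * Sigma_tr) = 1 / (3 * 1.242) = 0.2683843 cm
L = sqrt(D / Sigma_a)
L = sqrt(0.2683843 / 0.0244)
L = 3.3165 cm

3.3165


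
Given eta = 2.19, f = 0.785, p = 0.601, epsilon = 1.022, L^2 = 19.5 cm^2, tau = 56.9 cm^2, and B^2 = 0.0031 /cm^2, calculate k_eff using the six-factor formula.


k_inf = eta*f*p*eps = 2.19*0.785*0.601*1.022 = 1.055940
P_TNL = 1/(1 + L^2*B^2) = 1/(1 + 19.5*0.0031) = 0.9429959
P_FNL = exp(-B^2*tau) = exp(-0.0031*56.9) = 0.8382910
k_eff = k_inf * P_TNL * P_FNL = 1.055940 * 0.9429959 * 0.8382910
k_eff = 0.83473

0.83473


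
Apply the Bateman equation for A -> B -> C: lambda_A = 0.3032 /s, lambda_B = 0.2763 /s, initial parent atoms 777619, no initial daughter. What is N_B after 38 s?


N_B(t) = lambda_A * N_A0 / (lambda_B - lambda_A) * [exp(-lambda_A*t) - exp(-lambda_B*t)]
exp(-0.3032*38) = 9.913630e-06; exp(-0.2763*38) = 2.755298e-05
N_B = 0.3032 * 777619 / (0.2763 - 0.3032) * (9.913630e-06 - 2.755298e-05)
N_B = 154.61

154.61


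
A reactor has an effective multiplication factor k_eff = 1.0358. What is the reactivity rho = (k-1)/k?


rho = (k_eff - 1) / k_eff
rho = (1.0358 - 1) / 1.0358
rho = 0.034563

0.034563


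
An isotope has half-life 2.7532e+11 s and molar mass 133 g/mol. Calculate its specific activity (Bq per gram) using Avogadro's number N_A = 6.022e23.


lambda = ln(2) / t_half = ln(2) / 2.7532e+11 = 2.517606e-12 /s
SA = lambda * N_A / M
SA = 2.517606e-12 * 6.022e23 / 133
SA = 1.1399e+10 Bq/g

1.1399e+10


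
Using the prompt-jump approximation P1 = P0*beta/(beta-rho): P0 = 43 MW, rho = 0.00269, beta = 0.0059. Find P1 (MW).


P1/P0 = beta / (beta - rho)
P1/P0 = 0.0059 / (0.0059 - 0.00269) = 1.838006
P1 = 43 * 1.838006 = 79.034 MW

79.034


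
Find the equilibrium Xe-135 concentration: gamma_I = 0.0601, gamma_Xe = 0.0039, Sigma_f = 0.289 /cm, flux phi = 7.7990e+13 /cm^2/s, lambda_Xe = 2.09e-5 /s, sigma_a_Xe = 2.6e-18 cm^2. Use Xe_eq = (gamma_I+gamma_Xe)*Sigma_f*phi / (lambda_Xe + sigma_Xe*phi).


Xe_eq = (gamma_I + gamma_Xe) * Sigma_f * phi / (lambda_Xe + sigma_Xe * phi)
Numerator = (0.0601 + 0.0039) * 0.289 * 7.7990e+13 = 1.442503e+12
Denominator = 2.09e-5 + 2.6e-18 * 7.7990e+13 = 2.236740e-04
Xe_eq = 1.442503e+12 / 2.236740e-04 = 6.4491e+15 /cm^3

6.4491e+15


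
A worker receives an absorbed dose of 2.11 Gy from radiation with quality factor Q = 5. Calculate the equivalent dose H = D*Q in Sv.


H = D * Q
H = 2.11 * 5
H = 10.550 Sv

10.550


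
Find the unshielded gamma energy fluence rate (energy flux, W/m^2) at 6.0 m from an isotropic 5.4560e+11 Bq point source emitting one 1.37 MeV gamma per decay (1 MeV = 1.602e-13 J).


psi = A * E * 1.602e-13 / (4*pi*r^2)
psi = 5.4560e+11 * 1.37 * 1.602e-13 / (4*pi*6.0^2)
psi = 2.6469e-04 W/m^2

2.6469e-04


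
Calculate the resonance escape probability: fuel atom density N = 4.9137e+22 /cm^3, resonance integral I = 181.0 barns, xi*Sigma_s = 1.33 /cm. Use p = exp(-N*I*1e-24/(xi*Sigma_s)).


p = exp(-N * I * 1e-24 / (xi*Sigma_s))
p = exp(-4.9137e+22 * 181.0 * 1e-24 / 1.33)
p = 0.0012469

0.0012469
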